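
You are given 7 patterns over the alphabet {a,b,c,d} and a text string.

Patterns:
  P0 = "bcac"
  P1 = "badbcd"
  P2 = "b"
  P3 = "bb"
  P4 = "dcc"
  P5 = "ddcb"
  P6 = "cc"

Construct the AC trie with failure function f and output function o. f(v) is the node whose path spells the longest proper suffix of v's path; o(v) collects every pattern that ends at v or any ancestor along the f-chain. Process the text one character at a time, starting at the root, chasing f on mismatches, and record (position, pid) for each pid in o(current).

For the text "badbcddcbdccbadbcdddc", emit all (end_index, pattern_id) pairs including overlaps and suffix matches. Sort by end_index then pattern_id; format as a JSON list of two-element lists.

Build:
Trie nodes:
  n0 'ε': b→1 c→17 d→11
  n1 'b': a→5 b→10 c→2  ←P2
  n2 'bc': a→3
  n3 'bca': c→4
  n4 'bcac': ·  ←P0
  n5 'ba': d→6
  n6 'bad': b→7
  n7 'badb': c→8
  n8 'badbc': d→9
  n9 'badbcd': ·  ←P1
  n10 'bb': ·  ←P3
  n11 'd': c→12 d→14
  n12 'dc': c→13
  n13 'dcc': ·  ←P4
  n14 'dd': c→15
  n15 'ddc': b→16
  n16 'ddcb': ·  ←P5
  n17 'c': c→18
  n18 'cc': ·  ←P6

BFS fail/out derivation:
  fail(1) 'b': from fail(0)=0 chase 'b': 0 ⇒ 0;  out={2}∪out(0)={2}
  fail(11) 'd': from fail(0)=0 chase 'd': 0 ⇒ 0;  out=∅∪out(0)=∅
  fail(17) 'c': from fail(0)=0 chase 'c': 0 ⇒ 0;  out=∅∪out(0)=∅
  fail(2) 'bc': from fail(1)=0 chase 'c': 0 ⇒ 17;  out=∅∪out(17)=∅
  fail(5) 'ba': from fail(1)=0 chase 'a': 0 ⇒ 0;  out=∅∪out(0)=∅
  fail(10) 'bb': from fail(1)=0 chase 'b': 0 ⇒ 1;  out={3}∪out(1)={2,3}
  fail(12) 'dc': from fail(11)=0 chase 'c': 0 ⇒ 17;  out=∅∪out(17)=∅
  fail(14) 'dd': from fail(11)=0 chase 'd': 0 ⇒ 11;  out=∅∪out(11)=∅
  fail(18) 'cc': from fail(17)=0 chase 'c': 0 ⇒ 17;  out={6}∪out(17)={6}
  fail(3) 'bca': from fail(2)=17 chase 'a': 17→0 ⇒ 0;  out=∅∪out(0)=∅
  fail(6) 'bad': from fail(5)=0 chase 'd': 0 ⇒ 11;  out=∅∪out(11)=∅
  fail(13) 'dcc': from fail(12)=17 chase 'c': 17 ⇒ 18;  out={4}∪out(18)={4,6}
  fail(15) 'ddc': from fail(14)=11 chase 'c': 11 ⇒ 12;  out=∅∪out(12)=∅
  fail(4) 'bcac': from fail(3)=0 chase 'c': 0 ⇒ 17;  out={0}∪out(17)={0}
  fail(7) 'badb': from fail(6)=11 chase 'b': 11→0 ⇒ 1;  out=∅∪out(1)={2}
  fail(16) 'ddcb': from fail(15)=12 chase 'b': 12→17→0 ⇒ 1;  out={5}∪out(1)={2,5}
  fail(8) 'badbc': from fail(7)=1 chase 'c': 1 ⇒ 2;  out=∅∪out(2)=∅
  fail(9) 'badbcd': from fail(8)=2 chase 'd': 2→17→0 ⇒ 11;  out={1}∪out(11)={1}

Run:
i=0 'b': node 0→1  emit P2@[0:0]
i=1 'a': node 1→5
i=2 'd': node 5→6
i=3 'b': node 6→7  emit P2@[3:3]
i=4 'c': node 7→8
i=5 'd': node 8→9  emit P1@[0:5]
i=6 'd': node 9→14 (fail-walked)
i=7 'c': node 14→15
i=8 'b': node 15→16  emit P2@[8:8],P5@[5:8]
i=9 'd': node 16→11 (fail-walked)
i=10 'c': node 11→12
i=11 'c': node 12→13  emit P4@[9:11],P6@[10:11]
i=12 'b': node 13→1 (fail-walked)  emit P2@[12:12]
i=13 'a': node 1→5
i=14 'd': node 5→6
i=15 'b': node 6→7  emit P2@[15:15]
i=16 'c': node 7→8
i=17 'd': node 8→9  emit P1@[12:17]
i=18 'd': node 9→14 (fail-walked)
i=19 'd': node 14→14 (fail-walked)
i=20 'c': node 14→15

All matches (sorted): [[0,2],[3,2],[5,1],[8,2],[8,5],[11,4],[11,6],[12,2],[15,2],[17,1]]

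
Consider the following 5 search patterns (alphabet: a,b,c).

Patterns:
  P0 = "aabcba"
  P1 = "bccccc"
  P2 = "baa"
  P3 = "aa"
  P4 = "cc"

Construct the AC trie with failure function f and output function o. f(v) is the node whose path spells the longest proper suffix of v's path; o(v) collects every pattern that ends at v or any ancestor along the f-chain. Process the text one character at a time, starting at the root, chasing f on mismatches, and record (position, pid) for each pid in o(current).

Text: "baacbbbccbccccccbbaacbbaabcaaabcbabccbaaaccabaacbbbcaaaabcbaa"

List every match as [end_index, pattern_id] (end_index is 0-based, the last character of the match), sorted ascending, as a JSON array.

Build automaton:
Trie (insert patterns):
  n0 'ε': a→1 b→7 c→15
  n1 'a': a→2
  n2 'aa': b→3  [P3 ends]
  n3 'aab': c→4
  n4 'aabc': b→5
  n5 'aabcb': a→6
  n6 'aabcba': ·  [P0 ends]
  n7 'b': a→13 c→8
  n8 'bc': c→9
  n9 'bcc': c→10
  n10 'bccc': c→11
  n11 'bcccc': c→12
  n12 'bccccc': ·  [P1 ends]
  n13 'ba': a→14
  n14 'baa': ·  [P2 ends]
  n15 'c': c→16
  n16 'cc': ·  [P4 ends]

BFS fail/out derivation:
  n1('a'): parent n0 fail=0; on 'a' 0 → fail=0;  out ∅∪∅=∅
  n7('b'): parent n0 fail=0; on 'b' 0 → fail=0;  out ∅∪∅=∅
  n15('c'): parent n0 fail=0; on 'c' 0 → fail=0;  out ∅∪∅=∅
  n2('aa'): parent n1 fail=0; on 'a' 0 → fail=1;  out {3}∪∅={3}
  n8('bc'): parent n7 fail=0; on 'c' 0 → fail=15;  out ∅∪∅=∅
  n13('ba'): parent n7 fail=0; on 'a' 0 → fail=1;  out ∅∪∅=∅
  n16('cc'): parent n15 fail=0; on 'c' 0 → fail=15;  out {4}∪∅={4}
  n3('aab'): parent n2 fail=1; on 'b' 1→0 → fail=7;  out ∅∪∅=∅
  n9('bcc'): parent n8 fail=15; on 'c' 15 → fail=16;  out ∅∪{4}={4}
  n14('baa'): parent n13 fail=1; on 'a' 1 → fail=2;  out {2}∪{3}={2,3}
  n4('aabc'): parent n3 fail=7; on 'c' 7 → fail=8;  out ∅∪∅=∅
  n10('bccc'): parent n9 fail=16; on 'c' 16→15 → fail=16;  out ∅∪{4}={4}
  n5('aabcb'): parent n4 fail=8; on 'b' 8→15→0 → fail=7;  out ∅∪∅=∅
  n11('bcccc'): parent n10 fail=16; on 'c' 16→15 → fail=16;  out ∅∪{4}={4}
  n6('aabcba'): parent n5 fail=7; on 'a' 7 → fail=13;  out {0}∪∅={0}
  n12('bccccc'): parent n11 fail=16; on 'c' 16→15 → fail=16;  out {1}∪{4}={1,4}

Text stream:
pos 0 'b': at 7
pos 1 'a': at 13
pos 2 'a': at 14  ** P2@[0:2],P3@[1:2]
pos 3 'c': at 15 (fail-walked)
pos 4 'b': at 7 (fail-walked)
pos 5 'b': at 7 (fail-walked)
pos 6 'b': at 7 (fail-walked)
pos 7 'c': at 8
pos 8 'c': at 9  ** P4@[7:8]
pos 9 'b': at 7 (fail-walked)
pos 10 'c': at 8
pos 11 'c': at 9  ** P4@[10:11]
pos 12 'c': at 10  ** P4@[11:12]
pos 13 'c': at 11  ** P4@[12:13]
pos 14 'c': at 12  ** P1@[9:14],P4@[13:14]
pos 15 'c': at 16 (fail-walked)  ** P4@[14:15]
pos 16 'b': at 7 (fail-walked)
pos 17 'b': at 7 (fail-walked)
pos 18 'a': at 13
pos 19 'a': at 14  ** P2@[17:19],P3@[18:19]
pos 20 'c': at 15 (fail-walked)
pos 21 'b': at 7 (fail-walked)
pos 22 'b': at 7 (fail-walked)
pos 23 'a': at 13
pos 24 'a': at 14  ** P2@[22:24],P3@[23:24]
pos 25 'b': at 3 (fail-walked)
pos 26 'c': at 4
pos 27 'a': at 1 (fail-walked)
pos 28 'a': at 2  ** P3@[27:28]
pos 29 'a': at 2 (fail-walked)  ** P3@[28:29]
pos 30 'b': at 3
pos 31 'c': at 4
pos 32 'b': at 5
pos 33 'a': at 6  ** P0@[28:33]
pos 34 'b': at 7 (fail-walked)
pos 35 'c': at 8
pos 36 'c': at 9  ** P4@[35:36]
pos 37 'b': at 7 (fail-walked)
pos 38 'a': at 13
pos 39 'a': at 14  ** P2@[37:39],P3@[38:39]
pos 40 'a': at 2 (fail-walked)  ** P3@[39:40]
pos 41 'c': at 15 (fail-walked)
pos 42 'c': at 16  ** P4@[41:42]
pos 43 'a': at 1 (fail-walked)
pos 44 'b': at 7 (fail-walked)
pos 45 'a': at 13
pos 46 'a': at 14  ** P2@[44:46],P3@[45:46]
pos 47 'c': at 15 (fail-walked)
pos 48 'b': at 7 (fail-walked)
pos 49 'b': at 7 (fail-walked)
pos 50 'b': at 7 (fail-walked)
pos 51 'c': at 8
pos 52 'a': at 1 (fail-walked)
pos 53 'a': at 2  ** P3@[52:53]
pos 54 'a': at 2 (fail-walked)  ** P3@[53:54]
pos 55 'a': at 2 (fail-walked)  ** P3@[54:55]
pos 56 'b': at 3
pos 57 'c': at 4
pos 58 'b': at 5
pos 59 'a': at 6  ** P0@[54:59]
pos 60 'a': at 14 (fail-walked)  ** P2@[58:60],P3@[59:60]

Matches: [[2,2],[2,3],[8,4],[11,4],[12,4],[13,4],[14,1],[14,4],[15,4],[19,2],[19,3],[24,2],[24,3],[28,3],[29,3],[33,0],[36,4],[39,2],[39,3],[40,3],[42,4],[46,2],[46,3],[53,3],[54,3],[55,3],[59,0],[60,2],[60,3]]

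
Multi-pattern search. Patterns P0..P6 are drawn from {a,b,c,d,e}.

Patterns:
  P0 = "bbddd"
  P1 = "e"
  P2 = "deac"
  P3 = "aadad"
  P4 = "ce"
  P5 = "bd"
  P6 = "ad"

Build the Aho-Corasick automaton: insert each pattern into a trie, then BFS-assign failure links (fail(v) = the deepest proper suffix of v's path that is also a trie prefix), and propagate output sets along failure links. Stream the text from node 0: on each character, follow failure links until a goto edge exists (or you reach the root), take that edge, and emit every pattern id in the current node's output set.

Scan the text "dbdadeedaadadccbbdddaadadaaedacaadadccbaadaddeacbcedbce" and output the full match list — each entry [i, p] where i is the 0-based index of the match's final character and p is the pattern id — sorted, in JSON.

Build:
Trie (insert patterns):
  0='ε' goto a→11 b→1 c→16 d→7 e→6
  1='b' goto b→2 d→18
  2='bb' goto d→3
  3='bbd' goto d→4
  4='bbdd' goto d→5
  5='bbddd' goto ·  [P0 ends]
  6='e' goto ·  [P1 ends]
  7='d' goto e→8
  8='de' goto a→9
  9='dea' goto c→10
  10='deac' goto ·  [P2 ends]
  11='a' goto a→12 d→19
  12='aa' goto d→13
  13='aad' goto a→14
  14='aada' goto d→15
  15='aadad' goto ·  [P3 ends]
  16='c' goto e→17
  17='ce' goto ·  [P4 ends]
  18='bd' goto ·  [P5 ends]
  19='ad' goto ·  [P6 ends]

Failure links (BFS by depth):
  n1('b'): parent n0 fail=0; on 'b' 0 → fail=0;  out ∅∪∅=∅
  n6('e'): parent n0 fail=0; on 'e' 0 → fail=0;  out {1}∪∅={1}
  n7('d'): parent n0 fail=0; on 'd' 0 → fail=0;  out ∅∪∅=∅
  n11('a'): parent n0 fail=0; on 'a' 0 → fail=0;  out ∅∪∅=∅
  n16('c'): parent n0 fail=0; on 'c' 0 → fail=0;  out ∅∪∅=∅
  n2('bb'): parent n1 fail=0; on 'b' 0 → fail=1;  out ∅∪∅=∅
  n8('de'): parent n7 fail=0; on 'e' 0 → fail=6;  out ∅∪{1}={1}
  n12('aa'): parent n11 fail=0; on 'a' 0 → fail=11;  out ∅∪∅=∅
  n17('ce'): parent n16 fail=0; on 'e' 0 → fail=6;  out {4}∪{1}={1,4}
  n18('bd'): parent n1 fail=0; on 'd' 0 → fail=7;  out {5}∪∅={5}
  n19('ad'): parent n11 fail=0; on 'd' 0 → fail=7;  out {6}∪∅={6}
  n3('bbd'): parent n2 fail=1; on 'd' 1 → fail=18;  out ∅∪{5}={5}
  n9('dea'): parent n8 fail=6; on 'a' 6→0 → fail=11;  out ∅∪∅=∅
  n13('aad'): parent n12 fail=11; on 'd' 11 → fail=19;  out ∅∪{6}={6}
  n4('bbdd'): parent n3 fail=18; on 'd' 18→7→0 → fail=7;  out ∅∪∅=∅
  n10('deac'): parent n9 fail=11; on 'c' 11→0 → fail=16;  out {2}∪∅={2}
  n14('aada'): parent n13 fail=19; on 'a' 19→7→0 → fail=11;  out ∅∪∅=∅
  n5('bbddd'): parent n4 fail=7; on 'd' 7→0 → fail=7;  out {0}∪∅={0}
  n15('aadad'): parent n14 fail=11; on 'd' 11 → fail=19;  out {3}∪{6}={3,6}

Text stream:
pos 0 'd': at 7
pos 1 'b': at 1 (fail-walked)
pos 2 'd': at 18  → match P5@[1:2]
pos 3 'a': at 11 (fail-walked)
pos 4 'd': at 19  → match P6@[3:4]
pos 5 'e': at 8 (fail-walked)  → match P1@[5:5]
pos 6 'e': at 6 (fail-walked)  → match P1@[6:6]
pos 7 'd': at 7 (fail-walked)
pos 8 'a': at 11 (fail-walked)
pos 9 'a': at 12
pos 10 'd': at 13  → match P6@[9:10]
pos 11 'a': at 14
pos 12 'd': at 15  → match P3@[8:12],P6@[11:12]
pos 13 'c': at 16 (fail-walked)
pos 14 'c': at 16 (fail-walked)
pos 15 'b': at 1 (fail-walked)
pos 16 'b': at 2
pos 17 'd': at 3  → match P5@[16:17]
pos 18 'd': at 4
pos 19 'd': at 5  → match P0@[15:19]
pos 20 'a': at 11 (fail-walked)
pos 21 'a': at 12
pos 22 'd': at 13  → match P6@[21:22]
pos 23 'a': at 14
pos 24 'd': at 15  → match P3@[20:24],P6@[23:24]
pos 25 'a': at 11 (fail-walked)
pos 26 'a': at 12
pos 27 'e': at 6 (fail-walked)  → match P1@[27:27]
pos 28 'd': at 7 (fail-walked)
pos 29 'a': at 11 (fail-walked)
pos 30 'c': at 16 (fail-walked)
pos 31 'a': at 11 (fail-walked)
pos 32 'a': at 12
pos 33 'd': at 13  → match P6@[32:33]
pos 34 'a': at 14
pos 35 'd': at 15  → match P3@[31:35],P6@[34:35]
pos 36 'c': at 16 (fail-walked)
pos 37 'c': at 16 (fail-walked)
pos 38 'b': at 1 (fail-walked)
pos 39 'a': at 11 (fail-walked)
pos 40 'a': at 12
pos 41 'd': at 13  → match P6@[40:41]
pos 42 'a': at 14
pos 43 'd': at 15  → match P3@[39:43],P6@[42:43]
pos 44 'd': at 7 (fail-walked)
pos 45 'e': at 8  → match P1@[45:45]
pos 46 'a': at 9
pos 47 'c': at 10  → match P2@[44:47]
pos 48 'b': at 1 (fail-walked)
pos 49 'c': at 16 (fail-walked)
pos 50 'e': at 17  → match P1@[50:50],P4@[49:50]
pos 51 'd': at 7 (fail-walked)
pos 52 'b': at 1 (fail-walked)
pos 53 'c': at 16 (fail-walked)
pos 54 'e': at 17  → match P1@[54:54],P4@[53:54]

Result: [[2,5],[4,6],[5,1],[6,1],[10,6],[12,3],[12,6],[17,5],[19,0],[22,6],[24,3],[24,6],[27,1],[33,6],[35,3],[35,6],[41,6],[43,3],[43,6],[45,1],[47,2],[50,1],[50,4],[54,1],[54,4]]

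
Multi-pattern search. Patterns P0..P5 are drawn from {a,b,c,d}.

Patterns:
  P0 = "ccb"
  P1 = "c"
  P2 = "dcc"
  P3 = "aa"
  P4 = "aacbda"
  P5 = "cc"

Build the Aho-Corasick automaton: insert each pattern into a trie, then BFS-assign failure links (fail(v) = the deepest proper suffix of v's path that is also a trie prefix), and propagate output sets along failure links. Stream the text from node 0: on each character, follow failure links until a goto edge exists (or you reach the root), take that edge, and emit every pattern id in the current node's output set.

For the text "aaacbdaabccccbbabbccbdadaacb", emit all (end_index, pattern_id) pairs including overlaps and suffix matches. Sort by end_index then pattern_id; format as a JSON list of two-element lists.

Build:
Trie (insert patterns):
  n0 'ε': a→7 c→1 d→4
  n1 'c': c→2  ←P1
  n2 'cc': b→3  ←P5
  n3 'ccb': ·  ←P0
  n4 'd': c→5
  n5 'dc': c→6
  n6 'dcc': ·  ←P2
  n7 'a': a→8
  n8 'aa': c→9  ←P3
  n9 'aac': b→10
  n10 'aacb': d→11
  n11 'aacbd': a→12
  n12 'aacbda': ·  ←P4

Failure links (BFS by depth):
  fail(1) 'c': from fail(0)=0 chase 'c': 0 ⇒ 0;  out={1}∪out(0)={1}
  fail(4) 'd': from fail(0)=0 chase 'd': 0 ⇒ 0;  out=∅∪out(0)=∅
  fail(7) 'a': from fail(0)=0 chase 'a': 0 ⇒ 0;  out=∅∪out(0)=∅
  fail(2) 'cc': from fail(1)=0 chase 'c': 0 ⇒ 1;  out={5}∪out(1)={1,5}
  fail(5) 'dc': from fail(4)=0 chase 'c': 0 ⇒ 1;  out=∅∪out(1)={1}
  fail(8) 'aa': from fail(7)=0 chase 'a': 0 ⇒ 7;  out={3}∪out(7)={3}
  fail(3) 'ccb': from fail(2)=1 chase 'b': 1→0 ⇒ 0;  out={0}∪out(0)={0}
  fail(6) 'dcc': from fail(5)=1 chase 'c': 1 ⇒ 2;  out={2}∪out(2)={1,2,5}
  fail(9) 'aac': from fail(8)=7 chase 'c': 7→0 ⇒ 1;  out=∅∪out(1)={1}
  fail(10) 'aacb': from fail(9)=1 chase 'b': 1→0 ⇒ 0;  out=∅∪out(0)=∅
  fail(11) 'aacbd': from fail(10)=0 chase 'd': 0 ⇒ 4;  out=∅∪out(4)=∅
  fail(12) 'aacbda': from fail(11)=4 chase 'a': 4→0 ⇒ 7;  out={4}∪out(7)={4}

Run:
[0] read 'a'  n0⇒n7
[1] read 'a'  n7⇒n8  → match P3@[0:1]
[2] read 'a'  n8⇒n8 (fail-walked)  → match P3@[1:2]
[3] read 'c'  n8⇒n9  → match P1@[3:3]
[4] read 'b'  n9⇒n10
[5] read 'd'  n10⇒n11
[6] read 'a'  n11⇒n12  → match P4@[1:6]
[7] read 'a'  n12⇒n8 (fail-walked)  → match P3@[6:7]
[8] read 'b'  n8⇒n0 (fail-walked)
[9] read 'c'  n0⇒n1  → match P1@[9:9]
[10] read 'c'  n1⇒n2  → match P1@[10:10],P5@[9:10]
[11] read 'c'  n2⇒n2 (fail-walked)  → match P1@[11:11],P5@[10:11]
[12] read 'c'  n2⇒n2 (fail-walked)  → match P1@[12:12],P5@[11:12]
[13] read 'b'  n2⇒n3  → match P0@[11:13]
[14] read 'b'  n3⇒n0 (fail-walked)
[15] read 'a'  n0⇒n7
[16] read 'b'  n7⇒n0 (fail-walked)
[17] read 'b'  n0⇒n0
[18] read 'c'  n0⇒n1  → match P1@[18:18]
[19] read 'c'  n1⇒n2  → match P1@[19:19],P5@[18:19]
[20] read 'b'  n2⇒n3  → match P0@[18:20]
[21] read 'd'  n3⇒n4 (fail-walked)
[22] read 'a'  n4⇒n7 (fail-walked)
[23] read 'd'  n7⇒n4 (fail-walked)
[24] read 'a'  n4⇒n7 (fail-walked)
[25] read 'a'  n7⇒n8  → match P3@[24:25]
[26] read 'c'  n8⇒n9  → match P1@[26:26]
[27] read 'b'  n9⇒n10

Result: [[1,3],[2,3],[3,1],[6,4],[7,3],[9,1],[10,1],[10,5],[11,1],[11,5],[12,1],[12,5],[13,0],[18,1],[19,1],[19,5],[20,0],[25,3],[26,1]]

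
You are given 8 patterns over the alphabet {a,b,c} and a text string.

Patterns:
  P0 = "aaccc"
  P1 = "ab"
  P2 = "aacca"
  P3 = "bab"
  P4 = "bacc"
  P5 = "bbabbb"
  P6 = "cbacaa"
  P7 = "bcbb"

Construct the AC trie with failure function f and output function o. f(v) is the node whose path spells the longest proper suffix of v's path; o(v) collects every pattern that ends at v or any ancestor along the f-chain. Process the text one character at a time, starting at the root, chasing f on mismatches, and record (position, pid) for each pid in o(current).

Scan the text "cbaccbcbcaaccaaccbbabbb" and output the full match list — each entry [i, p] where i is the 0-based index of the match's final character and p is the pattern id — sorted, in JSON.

Construct AC machine:
Trie (insert patterns):
  0='ε' goto a→1 b→8 c→18
  1='a' goto a→2 b→6
  2='aa' goto c→3
  3='aac' goto c→4
  4='aacc' goto a→7 c→5
  5='aaccc' goto ·  ←P0
  6='ab' goto ·  ←P1
  7='aacca' goto ·  ←P2
  8='b' goto a→9 b→13 c→24
  9='ba' goto b→10 c→11
  10='bab' goto ·  ←P3
  11='bac' goto c→12
  12='bacc' goto ·  ←P4
  13='bb' goto a→14
  14='bba' goto b→15
  15='bbab' goto b→16
  16='bbabb' goto b→17
  17='bbabbb' goto ·  ←P5
  18='c' goto b→19
  19='cb' goto a→20
  20='cba' goto c→21
  21='cbac' goto a→22
  22='cbaca' goto a→23
  23='cbacaa' goto ·  ←P6
  24='bc' goto b→25
  25='bcb' goto b→26
  26='bcbb' goto ·  ←P7

BFS fail/out derivation:
  n1('a'): parent n0 fail=0; on 'a' 0 → fail=0;  out ∅∪∅=∅
  n8('b'): parent n0 fail=0; on 'b' 0 → fail=0;  out ∅∪∅=∅
  n18('c'): parent n0 fail=0; on 'c' 0 → fail=0;  out ∅∪∅=∅
  n2('aa'): parent n1 fail=0; on 'a' 0 → fail=1;  out ∅∪∅=∅
  n6('ab'): parent n1 fail=0; on 'b' 0 → fail=8;  out {1}∪∅={1}
  n9('ba'): parent n8 fail=0; on 'a' 0 → fail=1;  out ∅∪∅=∅
  n13('bb'): parent n8 fail=0; on 'b' 0 → fail=8;  out ∅∪∅=∅
  n19('cb'): parent n18 fail=0; on 'b' 0 → fail=8;  out ∅∪∅=∅
  n24('bc'): parent n8 fail=0; on 'c' 0 → fail=18;  out ∅∪∅=∅
  n3('aac'): parent n2 fail=1; on 'c' 1→0 → fail=18;  out ∅∪∅=∅
  n10('bab'): parent n9 fail=1; on 'b' 1 → fail=6;  out {3}∪{1}={1,3}
  n11('bac'): parent n9 fail=1; on 'c' 1→0 → fail=18;  out ∅∪∅=∅
  n14('bba'): parent n13 fail=8; on 'a' 8 → fail=9;  out ∅∪∅=∅
  n20('cba'): parent n19 fail=8; on 'a' 8 → fail=9;  out ∅∪∅=∅
  n25('bcb'): parent n24 fail=18; on 'b' 18 → fail=19;  out ∅∪∅=∅
  n4('aacc'): parent n3 fail=18; on 'c' 18→0 → fail=18;  out ∅∪∅=∅
  n12('bacc'): parent n11 fail=18; on 'c' 18→0 → fail=18;  out {4}∪∅={4}
  n15('bbab'): parent n14 fail=9; on 'b' 9 → fail=10;  out ∅∪{1,3}={1,3}
  n21('cbac'): parent n20 fail=9; on 'c' 9 → fail=11;  out ∅∪∅=∅
  n26('bcbb'): parent n25 fail=19; on 'b' 19→8 → fail=13;  out {7}∪∅={7}
  n5('aaccc'): parent n4 fail=18; on 'c' 18→0 → fail=18;  out {0}∪∅={0}
  n7('aacca'): parent n4 fail=18; on 'a' 18→0 → fail=1;  out {2}∪∅={2}
  n16('bbabb'): parent n15 fail=10; on 'b' 10→6→8 → fail=13;  out ∅∪∅=∅
  n22('cbaca'): parent n21 fail=11; on 'a' 11→18→0 → fail=1;  out ∅∪∅=∅
  n17('bbabbb'): parent n16 fail=13; on 'b' 13→8 → fail=13;  out {5}∪∅={5}
  n23('cbacaa'): parent n22 fail=1; on 'a' 1 → fail=2;  out {6}∪∅={6}

Text stream:
[0] read 'c'  n0⇒n18
[1] read 'b'  n18⇒n19
[2] read 'a'  n19⇒n20
[3] read 'c'  n20⇒n21
[4] read 'c'  n21⇒n12 (fail-walked)  → match P4@[1:4]
[5] read 'b'  n12⇒n19 (fail-walked)
[6] read 'c'  n19⇒n24 (fail-walked)
[7] read 'b'  n24⇒n25
[8] read 'c'  n25⇒n24 (fail-walked)
[9] read 'a'  n24⇒n1 (fail-walked)
[10] read 'a'  n1⇒n2
[11] read 'c'  n2⇒n3
[12] read 'c'  n3⇒n4
[13] read 'a'  n4⇒n7  → match P2@[9:13]
[14] read 'a'  n7⇒n2 (fail-walked)
[15] read 'c'  n2⇒n3
[16] read 'c'  n3⇒n4
[17] read 'b'  n4⇒n19 (fail-walked)
[18] read 'b'  n19⇒n13 (fail-walked)
[19] read 'a'  n13⇒n14
[20] read 'b'  n14⇒n15  → match P1@[19:20],P3@[18:20]
[21] read 'b'  n15⇒n16
[22] read 'b'  n16⇒n17  → match P5@[17:22]

All matches (sorted): [[4,4],[13,2],[20,1],[20,3],[22,5]]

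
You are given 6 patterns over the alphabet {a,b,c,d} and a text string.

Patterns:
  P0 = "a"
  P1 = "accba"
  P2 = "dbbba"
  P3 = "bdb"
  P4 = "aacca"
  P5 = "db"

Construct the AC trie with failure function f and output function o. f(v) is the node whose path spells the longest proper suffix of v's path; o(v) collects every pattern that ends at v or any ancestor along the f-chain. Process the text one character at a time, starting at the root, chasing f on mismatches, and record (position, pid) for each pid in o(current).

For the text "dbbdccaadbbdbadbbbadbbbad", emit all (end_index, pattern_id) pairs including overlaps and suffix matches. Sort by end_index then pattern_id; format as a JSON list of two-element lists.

Build:
Trie (insert patterns):
  0='ε' goto a→1 b→11 d→6
  1='a' goto a→14 c→2  [P0 ends]
  2='ac' goto c→3
  3='acc' goto b→4
  4='accb' goto a→5
  5='accba' goto ·  [P1 ends]
  6='d' goto b→7
  7='db' goto b→8  [P5 ends]
  8='dbb' goto b→9
  9='dbbb' goto a→10
  10='dbbba' goto ·  [P2 ends]
  11='b' goto d→12
  12='bd' goto b→13
  13='bdb' goto ·  [P3 ends]
  14='aa' goto c→15
  15='aac' goto c→16
  16='aacc' goto a→17
  17='aacca' goto ·  [P4 ends]

BFS fail/out derivation:
  fail(1) 'a': from fail(0)=0 chase 'a': 0 ⇒ 0;  out={0}∪out(0)={0}
  fail(6) 'd': from fail(0)=0 chase 'd': 0 ⇒ 0;  out=∅∪out(0)=∅
  fail(11) 'b': from fail(0)=0 chase 'b': 0 ⇒ 0;  out=∅∪out(0)=∅
  fail(2) 'ac': from fail(1)=0 chase 'c': 0 ⇒ 0;  out=∅∪out(0)=∅
  fail(7) 'db': from fail(6)=0 chase 'b': 0 ⇒ 11;  out={5}∪out(11)={5}
  fail(12) 'bd': from fail(11)=0 chase 'd': 0 ⇒ 6;  out=∅∪out(6)=∅
  fail(14) 'aa': from fail(1)=0 chase 'a': 0 ⇒ 1;  out=∅∪out(1)={0}
  fail(3) 'acc': from fail(2)=0 chase 'c': 0 ⇒ 0;  out=∅∪out(0)=∅
  fail(8) 'dbb': from fail(7)=11 chase 'b': 11→0 ⇒ 11;  out=∅∪out(11)=∅
  fail(13) 'bdb': from fail(12)=6 chase 'b': 6 ⇒ 7;  out={3}∪out(7)={3,5}
  fail(15) 'aac': from fail(14)=1 chase 'c': 1 ⇒ 2;  out=∅∪out(2)=∅
  fail(4) 'accb': from fail(3)=0 chase 'b': 0 ⇒ 11;  out=∅∪out(11)=∅
  fail(9) 'dbbb': from fail(8)=11 chase 'b': 11→0 ⇒ 11;  out=∅∪out(11)=∅
  fail(16) 'aacc': from fail(15)=2 chase 'c': 2 ⇒ 3;  out=∅∪out(3)=∅
  fail(5) 'accba': from fail(4)=11 chase 'a': 11→0 ⇒ 1;  out={1}∪out(1)={0,1}
  fail(10) 'dbbba': from fail(9)=11 chase 'a': 11→0 ⇒ 1;  out={2}∪out(1)={0,2}
  fail(17) 'aacca': from fail(16)=3 chase 'a': 3→0 ⇒ 1;  out={4}∪out(1)={0,4}

Text stream:
pos 0 'd': at 6
pos 1 'b': at 7  emit P5@[0:1]
pos 2 'b': at 8
pos 3 'd': at 12 (fail-walked)
pos 4 'c': at 0 (fail-walked)
pos 5 'c': at 0
pos 6 'a': at 1  emit P0@[6:6]
pos 7 'a': at 14  emit P0@[7:7]
pos 8 'd': at 6 (fail-walked)
pos 9 'b': at 7  emit P5@[8:9]
pos 10 'b': at 8
pos 11 'd': at 12 (fail-walked)
pos 12 'b': at 13  emit P3@[10:12],P5@[11:12]
pos 13 'a': at 1 (fail-walked)  emit P0@[13:13]
pos 14 'd': at 6 (fail-walked)
pos 15 'b': at 7  emit P5@[14:15]
pos 16 'b': at 8
pos 17 'b': at 9
pos 18 'a': at 10  emit P0@[18:18],P2@[14:18]
pos 19 'd': at 6 (fail-walked)
pos 20 'b': at 7  emit P5@[19:20]
pos 21 'b': at 8
pos 22 'b': at 9
pos 23 'a': at 10  emit P0@[23:23],P2@[19:23]
pos 24 'd': at 6 (fail-walked)

All matches (sorted): [[1,5],[6,0],[7,0],[9,5],[12,3],[12,5],[13,0],[15,5],[18,0],[18,2],[20,5],[23,0],[23,2]]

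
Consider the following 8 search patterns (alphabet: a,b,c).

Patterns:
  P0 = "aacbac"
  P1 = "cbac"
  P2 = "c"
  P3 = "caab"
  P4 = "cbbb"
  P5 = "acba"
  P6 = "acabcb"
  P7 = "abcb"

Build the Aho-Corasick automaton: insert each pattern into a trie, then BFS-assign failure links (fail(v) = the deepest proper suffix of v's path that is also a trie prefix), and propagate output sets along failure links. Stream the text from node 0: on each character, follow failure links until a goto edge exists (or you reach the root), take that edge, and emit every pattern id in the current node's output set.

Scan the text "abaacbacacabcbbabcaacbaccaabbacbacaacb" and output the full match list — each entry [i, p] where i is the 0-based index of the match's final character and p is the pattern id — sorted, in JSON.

Build:
Trie nodes:
  0='ε' goto a→1 c→7
  1='a' goto a→2 b→23 c→16
  2='aa' goto c→3
  3='aac' goto b→4
  4='aacb' goto a→5
  5='aacba' goto c→6
  6='aacbac' goto ·  ←P0
  7='c' goto a→11 b→8  ←P2
  8='cb' goto a→9 b→14
  9='cba' goto c→10
  10='cbac' goto ·  ←P1
  11='ca' goto a→12
  12='caa' goto b→13
  13='caab' goto ·  ←P3
  14='cbb' goto b→15
  15='cbbb' goto ·  ←P4
  16='ac' goto a→19 b→17
  17='acb' goto a→18
  18='acba' goto ·  ←P5
  19='aca' goto b→20
  20='acab' goto c→21
  21='acabc' goto b→22
  22='acabcb' goto ·  ←P6
  23='ab' goto c→24
  24='abc' goto b→25
  25='abcb' goto ·  ←P7

BFS fail/out derivation:
  fail(1) 'a': from fail(0)=0 chase 'a': 0 ⇒ 0;  out=∅∪out(0)=∅
  fail(7) 'c': from fail(0)=0 chase 'c': 0 ⇒ 0;  out={2}∪out(0)={2}
  fail(2) 'aa': from fail(1)=0 chase 'a': 0 ⇒ 1;  out=∅∪out(1)=∅
  fail(8) 'cb': from fail(7)=0 chase 'b': 0 ⇒ 0;  out=∅∪out(0)=∅
  fail(11) 'ca': from fail(7)=0 chase 'a': 0 ⇒ 1;  out=∅∪out(1)=∅
  fail(16) 'ac': from fail(1)=0 chase 'c': 0 ⇒ 7;  out=∅∪out(7)={2}
  fail(23) 'ab': from fail(1)=0 chase 'b': 0 ⇒ 0;  out=∅∪out(0)=∅
  fail(3) 'aac': from fail(2)=1 chase 'c': 1 ⇒ 16;  out=∅∪out(16)={2}
  fail(9) 'cba': from fail(8)=0 chase 'a': 0 ⇒ 1;  out=∅∪out(1)=∅
  fail(12) 'caa': from fail(11)=1 chase 'a': 1 ⇒ 2;  out=∅∪out(2)=∅
  fail(14) 'cbb': from fail(8)=0 chase 'b': 0 ⇒ 0;  out=∅∪out(0)=∅
  fail(17) 'acb': from fail(16)=7 chase 'b': 7 ⇒ 8;  out=∅∪out(8)=∅
  fail(19) 'aca': from fail(16)=7 chase 'a': 7 ⇒ 11;  out=∅∪out(11)=∅
  fail(24) 'abc': from fail(23)=0 chase 'c': 0 ⇒ 7;  out=∅∪out(7)={2}
  fail(4) 'aacb': from fail(3)=16 chase 'b': 16 ⇒ 17;  out=∅∪out(17)=∅
  fail(10) 'cbac': from fail(9)=1 chase 'c': 1 ⇒ 16;  out={1}∪out(16)={1,2}
  fail(13) 'caab': from fail(12)=2 chase 'b': 2→1 ⇒ 23;  out={3}∪out(23)={3}
  fail(15) 'cbbb': from fail(14)=0 chase 'b': 0 ⇒ 0;  out={4}∪out(0)={4}
  fail(18) 'acba': from fail(17)=8 chase 'a': 8 ⇒ 9;  out={5}∪out(9)={5}
  fail(20) 'acab': from fail(19)=11 chase 'b': 11→1 ⇒ 23;  out=∅∪out(23)=∅
  fail(25) 'abcb': from fail(24)=7 chase 'b': 7 ⇒ 8;  out={7}∪out(8)={7}
  fail(5) 'aacba': from fail(4)=17 chase 'a': 17 ⇒ 18;  out=∅∪out(18)={5}
  fail(21) 'acabc': from fail(20)=23 chase 'c': 23 ⇒ 24;  out=∅∪out(24)={2}
  fail(6) 'aacbac': from fail(5)=18 chase 'c': 18→9 ⇒ 10;  out={0}∪out(10)={0,1,2}
  fail(22) 'acabcb': from fail(21)=24 chase 'b': 24 ⇒ 25;  out={6}∪out(25)={6,7}

Scan:
[0] read 'a'  n0⇒n1
[1] read 'b'  n1⇒n23
[2] read 'a'  n23⇒n1 ·f
[3] read 'a'  n1⇒n2
[4] read 'c'  n2⇒n3  emit P2@[4:4]
[5] read 'b'  n3⇒n4
[6] read 'a'  n4⇒n5  emit P5@[3:6]
[7] read 'c'  n5⇒n6  emit P0@[2:7],P1@[4:7],P2@[7:7]
[8] read 'a'  n6⇒n19 ·f
[9] read 'c'  n19⇒n16 ·f  emit P2@[9:9]
[10] read 'a'  n16⇒n19
[11] read 'b'  n19⇒n20
[12] read 'c'  n20⇒n21  emit P2@[12:12]
[13] read 'b'  n21⇒n22  emit P6@[8:13],P7@[10:13]
[14] read 'b'  n22⇒n14 ·f
[15] read 'a'  n14⇒n1 ·f
[16] read 'b'  n1⇒n23
[17] read 'c'  n23⇒n24  emit P2@[17:17]
[18] read 'a'  n24⇒n11 ·f
[19] read 'a'  n11⇒n12
[20] read 'c'  n12⇒n3 ·f  emit P2@[20:20]
[21] read 'b'  n3⇒n4
[22] read 'a'  n4⇒n5  emit P5@[19:22]
[23] read 'c'  n5⇒n6  emit P0@[18:23],P1@[20:23],P2@[23:23]
[24] read 'c'  n6⇒n7 ·f  emit P2@[24:24]
[25] read 'a'  n7⇒n11
[26] read 'a'  n11⇒n12
[27] read 'b'  n12⇒n13  emit P3@[24:27]
[28] read 'b'  n13⇒n0 ·f
[29] read 'a'  n0⇒n1
[30] read 'c'  n1⇒n16  emit P2@[30:30]
[31] read 'b'  n16⇒n17
[32] read 'a'  n17⇒n18  emit P5@[29:32]
[33] read 'c'  n18⇒n10 ·f  emit P1@[30:33],P2@[33:33]
[34] read 'a'  n10⇒n19 ·f
[35] read 'a'  n19⇒n12 ·f
[36] read 'c'  n12⇒n3 ·f  emit P2@[36:36]
[37] read 'b'  n3⇒n4

Result: [[4,2],[6,5],[7,0],[7,1],[7,2],[9,2],[12,2],[13,6],[13,7],[17,2],[20,2],[22,5],[23,0],[23,1],[23,2],[24,2],[27,3],[30,2],[32,5],[33,1],[33,2],[36,2]]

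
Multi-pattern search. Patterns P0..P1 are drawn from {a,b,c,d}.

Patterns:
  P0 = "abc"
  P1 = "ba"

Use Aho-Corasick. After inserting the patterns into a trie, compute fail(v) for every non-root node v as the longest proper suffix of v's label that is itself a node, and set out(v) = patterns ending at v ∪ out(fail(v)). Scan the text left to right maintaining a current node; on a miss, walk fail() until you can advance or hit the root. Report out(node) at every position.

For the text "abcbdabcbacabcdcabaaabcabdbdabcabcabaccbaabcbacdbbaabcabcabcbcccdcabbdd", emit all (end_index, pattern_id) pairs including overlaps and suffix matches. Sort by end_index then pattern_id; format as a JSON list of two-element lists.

Build:
Trie (insert patterns):
  n0 'ε': a→1 b→4
  n1 'a': b→2
  n2 'ab': c→3
  n3 'abc': ·  ←P0
  n4 'b': a→5
  n5 'ba': ·  ←P1

Failure links (BFS by depth):
  n1('a'): parent n0 fail=0; on 'a' 0 → fail=0;  out ∅∪∅=∅
  n4('b'): parent n0 fail=0; on 'b' 0 → fail=0;  out ∅∪∅=∅
  n2('ab'): parent n1 fail=0; on 'b' 0 → fail=4;  out ∅∪∅=∅
  n5('ba'): parent n4 fail=0; on 'a' 0 → fail=1;  out {1}∪∅={1}
  n3('abc'): parent n2 fail=4; on 'c' 4→0 → fail=0;  out {0}∪∅={0}

Text stream:
[0] read 'a'  n0⇒n1
[1] read 'b'  n1⇒n2
[2] read 'c'  n2⇒n3  emit P0@[0:2]
[3] read 'b'  n3⇒n4 (via fail)
[4] read 'd'  n4⇒n0 (via fail)
[5] read 'a'  n0⇒n1
[6] read 'b'  n1⇒n2
[7] read 'c'  n2⇒n3  emit P0@[5:7]
[8] read 'b'  n3⇒n4 (via fail)
[9] read 'a'  n4⇒n5  emit P1@[8:9]
[10] read 'c'  n5⇒n0 (via fail)
[11] read 'a'  n0⇒n1
[12] read 'b'  n1⇒n2
[13] read 'c'  n2⇒n3  emit P0@[11:13]
[14] read 'd'  n3⇒n0 (via fail)
[15] read 'c'  n0⇒n0
[16] read 'a'  n0⇒n1
[17] read 'b'  n1⇒n2
[18] read 'a'  n2⇒n5 (via fail)  emit P1@[17:18]
[19] read 'a'  n5⇒n1 (via fail)
[20] read 'a'  n1⇒n1 (via fail)
[21] read 'b'  n1⇒n2
[22] read 'c'  n2⇒n3  emit P0@[20:22]
[23] read 'a'  n3⇒n1 (via fail)
[24] read 'b'  n1⇒n2
[25] read 'd'  n2⇒n0 (via fail)
[26] read 'b'  n0⇒n4
[27] read 'd'  n4⇒n0 (via fail)
[28] read 'a'  n0⇒n1
[29] read 'b'  n1⇒n2
[30] read 'c'  n2⇒n3  emit P0@[28:30]
[31] read 'a'  n3⇒n1 (via fail)
[32] read 'b'  n1⇒n2
[33] read 'c'  n2⇒n3  emit P0@[31:33]
[34] read 'a'  n3⇒n1 (via fail)
[35] read 'b'  n1⇒n2
[36] read 'a'  n2⇒n5 (via fail)  emit P1@[35:36]
[37] read 'c'  n5⇒n0 (via fail)
[38] read 'c'  n0⇒n0
[39] read 'b'  n0⇒n4
[40] read 'a'  n4⇒n5  emit P1@[39:40]
[41] read 'a'  n5⇒n1 (via fail)
[42] read 'b'  n1⇒n2
[43] read 'c'  n2⇒n3  emit P0@[41:43]
[44] read 'b'  n3⇒n4 (via fail)
[45] read 'a'  n4⇒n5  emit P1@[44:45]
[46] read 'c'  n5⇒n0 (via fail)
[47] read 'd'  n0⇒n0
[48] read 'b'  n0⇒n4
[49] read 'b'  n4⇒n4 (via fail)
[50] read 'a'  n4⇒n5  emit P1@[49:50]
[51] read 'a'  n5⇒n1 (via fail)
[52] read 'b'  n1⇒n2
[53] read 'c'  n2⇒n3  emit P0@[51:53]
[54] read 'a'  n3⇒n1 (via fail)
[55] read 'b'  n1⇒n2
[56] read 'c'  n2⇒n3  emit P0@[54:56]
[57] read 'a'  n3⇒n1 (via fail)
[58] read 'b'  n1⇒n2
[59] read 'c'  n2⇒n3  emit P0@[57:59]
[60] read 'b'  n3⇒n4 (via fail)
[61] read 'c'  n4⇒n0 (via fail)
[62] read 'c'  n0⇒n0
[63] read 'c'  n0⇒n0
[64] read 'd'  n0⇒n0
[65] read 'c'  n0⇒n0
[66] read 'a'  n0⇒n1
[67] read 'b'  n1⇒n2
[68] read 'b'  n2⇒n4 (via fail)
[69] read 'd'  n4⇒n0 (via fail)
[70] read 'd'  n0⇒n0

Result: [[2,0],[7,0],[9,1],[13,0],[18,1],[22,0],[30,0],[33,0],[36,1],[40,1],[43,0],[45,1],[50,1],[53,0],[56,0],[59,0]]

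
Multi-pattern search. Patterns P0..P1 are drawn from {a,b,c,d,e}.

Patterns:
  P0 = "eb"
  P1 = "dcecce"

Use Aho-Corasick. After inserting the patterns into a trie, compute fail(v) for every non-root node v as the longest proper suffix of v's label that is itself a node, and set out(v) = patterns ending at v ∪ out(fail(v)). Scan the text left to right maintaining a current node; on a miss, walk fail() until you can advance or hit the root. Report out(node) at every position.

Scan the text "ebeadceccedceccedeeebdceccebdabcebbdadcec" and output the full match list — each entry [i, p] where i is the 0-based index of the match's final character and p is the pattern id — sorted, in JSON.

Build automaton:
Trie nodes:
  n0 'ε': d→3 e→1
  n1 'e': b→2
  n2 'eb': ·  [P0 ends]
  n3 'd': c→4
  n4 'dc': e→5
  n5 'dce': c→6
  n6 'dcec': c→7
  n7 'dcecc': e→8
  n8 'dcecce': ·  [P1 ends]

BFS fail/out derivation:
  fail(1) 'e': from fail(0)=0 chase 'e': 0 ⇒ 0;  out=∅∪out(0)=∅
  fail(3) 'd': from fail(0)=0 chase 'd': 0 ⇒ 0;  out=∅∪out(0)=∅
  fail(2) 'eb': from fail(1)=0 chase 'b': 0 ⇒ 0;  out={0}∪out(0)={0}
  fail(4) 'dc': from fail(3)=0 chase 'c': 0 ⇒ 0;  out=∅∪out(0)=∅
  fail(5) 'dce': from fail(4)=0 chase 'e': 0 ⇒ 1;  out=∅∪out(1)=∅
  fail(6) 'dcec': from fail(5)=1 chase 'c': 1→0 ⇒ 0;  out=∅∪out(0)=∅
  fail(7) 'dcecc': from fail(6)=0 chase 'c': 0 ⇒ 0;  out=∅∪out(0)=∅
  fail(8) 'dcecce': from fail(7)=0 chase 'e': 0 ⇒ 1;  out={1}∪out(1)={1}

Text stream:
[0] read 'e'  n0⇒n1
[1] read 'b'  n1⇒n2  emit P0@[0:1]
[2] read 'e'  n2⇒n1 (fail-walked)
[3] read 'a'  n1⇒n0 (fail-walked)
[4] read 'd'  n0⇒n3
[5] read 'c'  n3⇒n4
[6] read 'e'  n4⇒n5
[7] read 'c'  n5⇒n6
[8] read 'c'  n6⇒n7
[9] read 'e'  n7⇒n8  emit P1@[4:9]
[10] read 'd'  n8⇒n3 (fail-walked)
[11] read 'c'  n3⇒n4
[12] read 'e'  n4⇒n5
[13] read 'c'  n5⇒n6
[14] read 'c'  n6⇒n7
[15] read 'e'  n7⇒n8  emit P1@[10:15]
[16] read 'd'  n8⇒n3 (fail-walked)
[17] read 'e'  n3⇒n1 (fail-walked)
[18] read 'e'  n1⇒n1 (fail-walked)
[19] read 'e'  n1⇒n1 (fail-walked)
[20] read 'b'  n1⇒n2  emit P0@[19:20]
[21] read 'd'  n2⇒n3 (fail-walked)
[22] read 'c'  n3⇒n4
[23] read 'e'  n4⇒n5
[24] read 'c'  n5⇒n6
[25] read 'c'  n6⇒n7
[26] read 'e'  n7⇒n8  emit P1@[21:26]
[27] read 'b'  n8⇒n2 (fail-walked)  emit P0@[26:27]
[28] read 'd'  n2⇒n3 (fail-walked)
[29] read 'a'  n3⇒n0 (fail-walked)
[30] read 'b'  n0⇒n0
[31] read 'c'  n0⇒n0
[32] read 'e'  n0⇒n1
[33] read 'b'  n1⇒n2  emit P0@[32:33]
[34] read 'b'  n2⇒n0 (fail-walked)
[35] read 'd'  n0⇒n3
[36] read 'a'  n3⇒n0 (fail-walked)
[37] read 'd'  n0⇒n3
[38] read 'c'  n3⇒n4
[39] read 'e'  n4⇒n5
[40] read 'c'  n5⇒n6

Result: [[1,0],[9,1],[15,1],[20,0],[26,1],[27,0],[33,0]]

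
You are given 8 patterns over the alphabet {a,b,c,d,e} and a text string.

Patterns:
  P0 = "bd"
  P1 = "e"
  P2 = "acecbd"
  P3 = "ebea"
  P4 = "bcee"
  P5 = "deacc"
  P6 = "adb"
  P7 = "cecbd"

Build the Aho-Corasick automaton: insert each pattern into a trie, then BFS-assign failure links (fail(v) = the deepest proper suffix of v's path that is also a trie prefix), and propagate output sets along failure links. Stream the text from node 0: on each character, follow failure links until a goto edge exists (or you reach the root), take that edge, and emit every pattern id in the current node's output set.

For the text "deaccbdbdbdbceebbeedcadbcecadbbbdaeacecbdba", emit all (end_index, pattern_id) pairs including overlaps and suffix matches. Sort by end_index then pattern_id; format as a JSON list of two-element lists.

Construct AC machine:
Trie nodes:
  n0 'ε': a→4 b→1 c→23 d→16 e→3
  n1 'b': c→13 d→2
  n2 'bd': ·  [P0 ends]
  n3 'e': b→10  [P1 ends]
  n4 'a': c→5 d→21
  n5 'ac': e→6
  n6 'ace': c→7
  n7 'acec': b→8
  n8 'acecb': d→9
  n9 'acecbd': ·  [P2 ends]
  n10 'eb': e→11
  n11 'ebe': a→12
  n12 'ebea': ·  [P3 ends]
  n13 'bc': e→14
  n14 'bce': e→15
  n15 'bcee': ·  [P4 ends]
  n16 'd': e→17
  n17 'de': a→18
  n18 'dea': c→19
  n19 'deac': c→20
  n20 'deacc': ·  [P5 ends]
  n21 'ad': b→22
  n22 'adb': ·  [P6 ends]
  n23 'c': e→24
  n24 'ce': c→25
  n25 'cec': b→26
  n26 'cecb': d→27
  n27 'cecbd': ·  [P7 ends]

Failure links (BFS by depth):
  n1('b'): parent n0 fail=0; on 'b' 0 → fail=0;  out ∅∪∅=∅
  n3('e'): parent n0 fail=0; on 'e' 0 → fail=0;  out {1}∪∅={1}
  n4('a'): parent n0 fail=0; on 'a' 0 → fail=0;  out ∅∪∅=∅
  n16('d'): parent n0 fail=0; on 'd' 0 → fail=0;  out ∅∪∅=∅
  n23('c'): parent n0 fail=0; on 'c' 0 → fail=0;  out ∅∪∅=∅
  n2('bd'): parent n1 fail=0; on 'd' 0 → fail=16;  out {0}∪∅={0}
  n5('ac'): parent n4 fail=0; on 'c' 0 → fail=23;  out ∅∪∅=∅
  n10('eb'): parent n3 fail=0; on 'b' 0 → fail=1;  out ∅∪∅=∅
  n13('bc'): parent n1 fail=0; on 'c' 0 → fail=23;  out ∅∪∅=∅
  n17('de'): parent n16 fail=0; on 'e' 0 → fail=3;  out ∅∪{1}={1}
  n21('ad'): parent n4 fail=0; on 'd' 0 → fail=16;  out ∅∪∅=∅
  n24('ce'): parent n23 fail=0; on 'e' 0 → fail=3;  out ∅∪{1}={1}
  n6('ace'): parent n5 fail=23; on 'e' 23 → fail=24;  out ∅∪{1}={1}
  n11('ebe'): parent n10 fail=1; on 'e' 1→0 → fail=3;  out ∅∪{1}={1}
  n14('bce'): parent n13 fail=23; on 'e' 23 → fail=24;  out ∅∪{1}={1}
  n18('dea'): parent n17 fail=3; on 'a' 3→0 → fail=4;  out ∅∪∅=∅
  n22('adb'): parent n21 fail=16; on 'b' 16→0 → fail=1;  out {6}∪∅={6}
  n25('cec'): parent n24 fail=3; on 'c' 3→0 → fail=23;  out ∅∪∅=∅
  n7('acec'): parent n6 fail=24; on 'c' 24 → fail=25;  out ∅∪∅=∅
  n12('ebea'): parent n11 fail=3; on 'a' 3→0 → fail=4;  out {3}∪∅={3}
  n15('bcee'): parent n14 fail=24; on 'e' 24→3→0 → fail=3;  out {4}∪{1}={1,4}
  n19('deac'): parent n18 fail=4; on 'c' 4 → fail=5;  out ∅∪∅=∅
  n26('cecb'): parent n25 fail=23; on 'b' 23→0 → fail=1;  out ∅∪∅=∅
  n8('acecb'): parent n7 fail=25; on 'b' 25 → fail=26;  out ∅∪∅=∅
  n20('deacc'): parent n19 fail=5; on 'c' 5→23→0 → fail=23;  out {5}∪∅={5}
  n27('cecbd'): parent n26 fail=1; on 'd' 1 → fail=2;  out {7}∪{0}={0,7}
  n9('acecbd'): parent n8 fail=26; on 'd' 26 → fail=27;  out {2}∪{0,7}={0,2,7}

Text stream:
i=0 'd': node 0→16
i=1 'e': node 16→17  → match P1@[1:1]
i=2 'a': node 17→18
i=3 'c': node 18→19
i=4 'c': node 19→20  → match P5@[0:4]
i=5 'b': node 20→1 (fail-walked)
i=6 'd': node 1→2  → match P0@[5:6]
i=7 'b': node 2→1 (fail-walked)
i=8 'd': node 1→2  → match P0@[7:8]
i=9 'b': node 2→1 (fail-walked)
i=10 'd': node 1→2  → match P0@[9:10]
i=11 'b': node 2→1 (fail-walked)
i=12 'c': node 1→13
i=13 'e': node 13→14  → match P1@[13:13]
i=14 'e': node 14→15  → match P1@[14:14],P4@[11:14]
i=15 'b': node 15→10 (fail-walked)
i=16 'b': node 10→1 (fail-walked)
i=17 'e': node 1→3 (fail-walked)  → match P1@[17:17]
i=18 'e': node 3→3 (fail-walked)  → match P1@[18:18]
i=19 'd': node 3→16 (fail-walked)
i=20 'c': node 16→23 (fail-walked)
i=21 'a': node 23→4 (fail-walked)
i=22 'd': node 4→21
i=23 'b': node 21→22  → match P6@[21:23]
i=24 'c': node 22→13 (fail-walked)
i=25 'e': node 13→14  → match P1@[25:25]
i=26 'c': node 14→25 (fail-walked)
i=27 'a': node 25→4 (fail-walked)
i=28 'd': node 4→21
i=29 'b': node 21→22  → match P6@[27:29]
i=30 'b': node 22→1 (fail-walked)
i=31 'b': node 1→1 (fail-walked)
i=32 'd': node 1→2  → match P0@[31:32]
i=33 'a': node 2→4 (fail-walked)
i=34 'e': node 4→3 (fail-walked)  → match P1@[34:34]
i=35 'a': node 3→4 (fail-walked)
i=36 'c': node 4→5
i=37 'e': node 5→6  → match P1@[37:37]
i=38 'c': node 6→7
i=39 'b': node 7→8
i=40 'd': node 8→9  → match P0@[39:40],P2@[35:40],P7@[36:40]
i=41 'b': node 9→1 (fail-walked)
i=42 'a': node 1→4 (fail-walked)

Matches: [[1,1],[4,5],[6,0],[8,0],[10,0],[13,1],[14,1],[14,4],[17,1],[18,1],[23,6],[25,1],[29,6],[32,0],[34,1],[37,1],[40,0],[40,2],[40,7]]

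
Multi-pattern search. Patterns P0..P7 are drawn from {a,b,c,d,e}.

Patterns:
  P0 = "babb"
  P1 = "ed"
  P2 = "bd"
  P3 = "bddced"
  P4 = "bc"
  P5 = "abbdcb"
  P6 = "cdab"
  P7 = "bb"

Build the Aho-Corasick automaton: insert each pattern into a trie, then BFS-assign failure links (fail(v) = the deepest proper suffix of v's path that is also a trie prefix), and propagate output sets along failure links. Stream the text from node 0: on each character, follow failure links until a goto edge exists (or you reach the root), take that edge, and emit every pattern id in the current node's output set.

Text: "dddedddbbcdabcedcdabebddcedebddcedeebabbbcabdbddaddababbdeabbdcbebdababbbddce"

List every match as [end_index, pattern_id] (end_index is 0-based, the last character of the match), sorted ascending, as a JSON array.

Build automaton:
Trie (insert patterns):
  n0 'ε': a→13 b→1 c→19 e→5
  n1 'b': a→2 b→23 c→12 d→7
  n2 'ba': b→3
  n3 'bab': b→4
  n4 'babb': ·  ←P0
  n5 'e': d→6
  n6 'ed': ·  ←P1
  n7 'bd': d→8  ←P2
  n8 'bdd': c→9
  n9 'bddc': e→10
  n10 'bddce': d→11
  n11 'bddced': ·  ←P3
  n12 'bc': ·  ←P4
  n13 'a': b→14
  n14 'ab': b→15
  n15 'abb': d→16
  n16 'abbd': c→17
  n17 'abbdc': b→18
  n18 'abbdcb': ·  ←P5
  n19 'c': d→20
  n20 'cd': a→21
  n21 'cda': b→22
  n22 'cdab': ·  ←P6
  n23 'bb': ·  ←P7

Failure links (BFS by depth):
  n1('b'): parent n0 fail=0; on 'b' 0 → fail=0;  out ∅∪∅=∅
  n5('e'): parent n0 fail=0; on 'e' 0 → fail=0;  out ∅∪∅=∅
  n13('a'): parent n0 fail=0; on 'a' 0 → fail=0;  out ∅∪∅=∅
  n19('c'): parent n0 fail=0; on 'c' 0 → fail=0;  out ∅∪∅=∅
  n2('ba'): parent n1 fail=0; on 'a' 0 → fail=13;  out ∅∪∅=∅
  n6('ed'): parent n5 fail=0; on 'd' 0 → fail=0;  out {1}∪∅={1}
  n7('bd'): parent n1 fail=0; on 'd' 0 → fail=0;  out {2}∪∅={2}
  n12('bc'): parent n1 fail=0; on 'c' 0 → fail=19;  out {4}∪∅={4}
  n14('ab'): parent n13 fail=0; on 'b' 0 → fail=1;  out ∅∪∅=∅
  n20('cd'): parent n19 fail=0; on 'd' 0 → fail=0;  out ∅∪∅=∅
  n23('bb'): parent n1 fail=0; on 'b' 0 → fail=1;  out {7}∪∅={7}
  n3('bab'): parent n2 fail=13; on 'b' 13 → fail=14;  out ∅∪∅=∅
  n8('bdd'): parent n7 fail=0; on 'd' 0 → fail=0;  out ∅∪∅=∅
  n15('abb'): parent n14 fail=1; on 'b' 1 → fail=23;  out ∅∪{7}={7}
  n21('cda'): parent n20 fail=0; on 'a' 0 → fail=13;  out ∅∪∅=∅
  n4('babb'): parent n3 fail=14; on 'b' 14 → fail=15;  out {0}∪{7}={0,7}
  n9('bddc'): parent n8 fail=0; on 'c' 0 → fail=19;  out ∅∪∅=∅
  n16('abbd'): parent n15 fail=23; on 'd' 23→1 → fail=7;  out ∅∪{2}={2}
  n22('cdab'): parent n21 fail=13; on 'b' 13 → fail=14;  out {6}∪∅={6}
  n10('bddce'): parent n9 fail=19; on 'e' 19→0 → fail=5;  out ∅∪∅=∅
  n17('abbdc'): parent n16 fail=7; on 'c' 7→0 → fail=19;  out ∅∪∅=∅
  n11('bddced'): parent n10 fail=5; on 'd' 5 → fail=6;  out {3}∪{1}={1,3}
  n18('abbdcb'): parent n17 fail=19; on 'b' 19→0 → fail=1;  out {5}∪∅={5}

Run:
pos 0 'd': at 0
pos 1 'd': at 0
pos 2 'd': at 0
pos 3 'e': at 5
pos 4 'd': at 6  → match P1@[3:4]
pos 5 'd': at 0 (via fail)
pos 6 'd': at 0
pos 7 'b': at 1
pos 8 'b': at 23  → match P7@[7:8]
pos 9 'c': at 12 (via fail)  → match P4@[8:9]
pos 10 'd': at 20 (via fail)
pos 11 'a': at 21
pos 12 'b': at 22  → match P6@[9:12]
pos 13 'c': at 12 (via fail)  → match P4@[12:13]
pos 14 'e': at 5 (via fail)
pos 15 'd': at 6  → match P1@[14:15]
pos 16 'c': at 19 (via fail)
pos 17 'd': at 20
pos 18 'a': at 21
pos 19 'b': at 22  → match P6@[16:19]
pos 20 'e': at 5 (via fail)
pos 21 'b': at 1 (via fail)
pos 22 'd': at 7  → match P2@[21:22]
pos 23 'd': at 8
pos 24 'c': at 9
pos 25 'e': at 10
pos 26 'd': at 11  → match P1@[25:26],P3@[21:26]
pos 27 'e': at 5 (via fail)
pos 28 'b': at 1 (via fail)
pos 29 'd': at 7  → match P2@[28:29]
pos 30 'd': at 8
pos 31 'c': at 9
pos 32 'e': at 10
pos 33 'd': at 11  → match P1@[32:33],P3@[28:33]
pos 34 'e': at 5 (via fail)
pos 35 'e': at 5 (via fail)
pos 36 'b': at 1 (via fail)
pos 37 'a': at 2
pos 38 'b': at 3
pos 39 'b': at 4  → match P0@[36:39],P7@[38:39]
pos 40 'b': at 23 (via fail)  → match P7@[39:40]
pos 41 'c': at 12 (via fail)  → match P4@[40:41]
pos 42 'a': at 13 (via fail)
pos 43 'b': at 14
pos 44 'd': at 7 (via fail)  → match P2@[43:44]
pos 45 'b': at 1 (via fail)
pos 46 'd': at 7  → match P2@[45:46]
pos 47 'd': at 8
pos 48 'a': at 13 (via fail)
pos 49 'd': at 0 (via fail)
pos 50 'd': at 0
pos 51 'a': at 13
pos 52 'b': at 14
pos 53 'a': at 2 (via fail)
pos 54 'b': at 3
pos 55 'b': at 4  → match P0@[52:55],P7@[54:55]
pos 56 'd': at 16 (via fail)  → match P2@[55:56]
pos 57 'e': at 5 (via fail)
pos 58 'a': at 13 (via fail)
pos 59 'b': at 14
pos 60 'b': at 15  → match P7@[59:60]
pos 61 'd': at 16  → match P2@[60:61]
pos 62 'c': at 17
pos 63 'b': at 18  → match P5@[58:63]
pos 64 'e': at 5 (via fail)
pos 65 'b': at 1 (via fail)
pos 66 'd': at 7  → match P2@[65:66]
pos 67 'a': at 13 (via fail)
pos 68 'b': at 14
pos 69 'a': at 2 (via fail)
pos 70 'b': at 3
pos 71 'b': at 4  → match P0@[68:71],P7@[70:71]
pos 72 'b': at 23 (via fail)  → match P7@[71:72]
pos 73 'd': at 7 (via fail)  → match P2@[72:73]
pos 74 'd': at 8
pos 75 'c': at 9
pos 76 'e': at 10

Matches: [[4,1],[8,7],[9,4],[12,6],[13,4],[15,1],[19,6],[22,2],[26,1],[26,3],[29,2],[33,1],[33,3],[39,0],[39,7],[40,7],[41,4],[44,2],[46,2],[55,0],[55,7],[56,2],[60,7],[61,2],[63,5],[66,2],[71,0],[71,7],[72,7],[73,2]]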